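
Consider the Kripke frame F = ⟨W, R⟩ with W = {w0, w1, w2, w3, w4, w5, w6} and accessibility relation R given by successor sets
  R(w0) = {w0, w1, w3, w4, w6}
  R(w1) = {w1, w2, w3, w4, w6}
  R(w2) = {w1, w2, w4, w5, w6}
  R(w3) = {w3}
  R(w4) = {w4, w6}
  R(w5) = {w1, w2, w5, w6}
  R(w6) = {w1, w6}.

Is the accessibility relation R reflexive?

Reflexive: yes — every world is R-related to itself.

Yes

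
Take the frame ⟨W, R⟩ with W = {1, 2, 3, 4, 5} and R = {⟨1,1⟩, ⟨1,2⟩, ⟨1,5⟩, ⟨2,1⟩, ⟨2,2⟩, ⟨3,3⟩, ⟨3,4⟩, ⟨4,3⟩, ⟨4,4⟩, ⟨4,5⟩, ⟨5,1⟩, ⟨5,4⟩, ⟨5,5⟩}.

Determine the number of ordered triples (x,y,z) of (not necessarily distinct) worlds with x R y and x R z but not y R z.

6

Enumerating: (1,2,5), (1,5,2), (4,3,5), (4,5,3), (5,1,4), (5,4,1).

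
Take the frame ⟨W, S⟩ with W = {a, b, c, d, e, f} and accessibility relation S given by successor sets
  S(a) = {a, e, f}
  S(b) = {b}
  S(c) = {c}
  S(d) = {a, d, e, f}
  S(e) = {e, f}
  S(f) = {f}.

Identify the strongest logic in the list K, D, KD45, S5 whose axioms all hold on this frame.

Serial (axiom D): yes — every world has a successor (e.g. a S a).
Euclidean (axiom 5): no — a S f and a S e, but not f S e.
Transitive (axiom 4): yes — every two-step S-path is closed by a direct edge.
Reflexive (axiom T): yes — every world is S-related to itself.
So F validates K, D; KD45 would additionally require S to be Euclidean. The strongest is D.

D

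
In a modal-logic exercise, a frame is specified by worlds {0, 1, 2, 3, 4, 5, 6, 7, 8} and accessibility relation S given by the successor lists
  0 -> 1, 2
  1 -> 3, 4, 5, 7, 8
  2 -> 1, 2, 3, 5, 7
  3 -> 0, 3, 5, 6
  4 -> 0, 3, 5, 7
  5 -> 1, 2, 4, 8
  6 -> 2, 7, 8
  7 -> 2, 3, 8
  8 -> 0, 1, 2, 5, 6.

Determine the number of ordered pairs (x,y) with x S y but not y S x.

19

Enumerating: (0,1), (0,2), (1,3), (1,4), (1,7), (2,1), (2,3), (3,0), (3,5), (3,6), (4,0), (4,3), … and 7 more.
Total: 19.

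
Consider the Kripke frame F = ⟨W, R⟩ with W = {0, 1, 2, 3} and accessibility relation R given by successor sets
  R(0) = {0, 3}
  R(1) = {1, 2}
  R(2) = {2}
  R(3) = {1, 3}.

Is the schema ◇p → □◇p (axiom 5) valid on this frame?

No

By correspondence theory, 5 is valid on a frame iff R is Euclidean.
Euclidean: no — 0 R 3 and 0 R 0, but not 3 R 0.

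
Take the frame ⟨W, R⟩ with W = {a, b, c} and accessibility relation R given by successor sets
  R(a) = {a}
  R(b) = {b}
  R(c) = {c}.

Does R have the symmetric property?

Yes

Symmetric: yes — every pair in R has its reverse in R.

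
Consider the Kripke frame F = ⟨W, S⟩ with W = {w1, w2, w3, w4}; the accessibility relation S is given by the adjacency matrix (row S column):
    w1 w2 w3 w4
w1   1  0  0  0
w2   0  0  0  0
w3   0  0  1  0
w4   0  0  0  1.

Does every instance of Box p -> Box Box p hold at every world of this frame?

The schema 4 characterises exactly the transitive frames.
Transitive: yes — every two-step S-path is closed by a direct edge.

Yes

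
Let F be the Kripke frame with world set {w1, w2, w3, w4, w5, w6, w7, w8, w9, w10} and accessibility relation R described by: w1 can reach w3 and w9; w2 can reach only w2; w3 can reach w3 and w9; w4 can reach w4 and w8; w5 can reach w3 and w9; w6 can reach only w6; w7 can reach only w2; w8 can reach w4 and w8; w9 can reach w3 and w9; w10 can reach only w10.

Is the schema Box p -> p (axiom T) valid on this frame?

Axiom T corresponds to the accessibility relation being reflexive.
Reflexive: no — w1 is not related to itself.

No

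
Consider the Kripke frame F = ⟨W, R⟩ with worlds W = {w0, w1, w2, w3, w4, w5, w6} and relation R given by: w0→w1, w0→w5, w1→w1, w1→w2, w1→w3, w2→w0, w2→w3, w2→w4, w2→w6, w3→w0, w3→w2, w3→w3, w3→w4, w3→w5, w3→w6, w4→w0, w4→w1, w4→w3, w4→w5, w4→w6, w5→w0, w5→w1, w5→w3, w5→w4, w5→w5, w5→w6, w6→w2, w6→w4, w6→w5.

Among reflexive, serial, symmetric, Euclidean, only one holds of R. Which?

Reflexive: no — w0 is not related to itself.
Serial: yes — every world has a successor (e.g. w0 R w1).
Symmetric: no — w0 R w1 but not w1 R w0.
Euclidean: no — w0 R w1 and w0 R w5, but not w1 R w5.
Only serial holds.

serial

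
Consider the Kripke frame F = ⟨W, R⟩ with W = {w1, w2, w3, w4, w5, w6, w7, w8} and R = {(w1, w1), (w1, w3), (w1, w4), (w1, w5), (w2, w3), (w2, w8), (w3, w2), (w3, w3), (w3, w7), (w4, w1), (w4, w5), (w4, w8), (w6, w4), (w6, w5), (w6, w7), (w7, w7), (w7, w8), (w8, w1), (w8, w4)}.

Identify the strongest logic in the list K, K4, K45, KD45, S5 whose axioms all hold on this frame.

Transitive (axiom 4): no — w1 R w3 and w3 R w2, but not w1 R w2.
Euclidean (axiom 5): no — w1 R w3 and w1 R w4, but not w3 R w4.
Serial (axiom D): no — w5 has no R-successor.
Reflexive (axiom T): no — w2 is not related to itself.
So F validates K; K4 would additionally require R to be transitive. The strongest is K.

K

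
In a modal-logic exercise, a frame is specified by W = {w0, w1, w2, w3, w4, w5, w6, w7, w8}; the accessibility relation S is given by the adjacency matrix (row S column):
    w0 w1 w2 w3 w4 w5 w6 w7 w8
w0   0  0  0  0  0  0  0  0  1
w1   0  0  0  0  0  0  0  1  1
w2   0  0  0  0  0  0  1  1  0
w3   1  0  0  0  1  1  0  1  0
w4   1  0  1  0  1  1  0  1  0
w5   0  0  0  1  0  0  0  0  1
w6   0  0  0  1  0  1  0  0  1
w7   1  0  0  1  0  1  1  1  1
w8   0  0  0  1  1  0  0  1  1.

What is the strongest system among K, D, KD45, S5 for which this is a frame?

Serial (axiom D): yes — every world has a successor (e.g. w0 S w8).
Euclidean (axiom 5): no — w2 S w6 and w2 S w7, but not w6 S w7.
Transitive (axiom 4): no — w0 S w8 and w8 S w3, but not w0 S w3.
Reflexive (axiom T): no — w0 is not related to itself.
So F validates K, D; KD45 would additionally require S to be Euclidean and transitive. The strongest is D.

D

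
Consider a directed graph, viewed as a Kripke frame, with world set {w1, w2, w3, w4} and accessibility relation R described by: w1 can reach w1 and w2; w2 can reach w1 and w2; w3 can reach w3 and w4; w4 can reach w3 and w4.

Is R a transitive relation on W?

Transitive: yes — every two-step R-path is closed by a direct edge.

Yes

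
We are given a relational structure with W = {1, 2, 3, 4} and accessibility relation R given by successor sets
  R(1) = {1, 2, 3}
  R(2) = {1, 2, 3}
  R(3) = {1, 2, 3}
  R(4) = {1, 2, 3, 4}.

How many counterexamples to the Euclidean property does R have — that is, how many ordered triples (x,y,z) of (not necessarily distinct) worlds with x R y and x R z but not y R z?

3

Enumerating: (4,1,4), (4,2,4), (4,3,4).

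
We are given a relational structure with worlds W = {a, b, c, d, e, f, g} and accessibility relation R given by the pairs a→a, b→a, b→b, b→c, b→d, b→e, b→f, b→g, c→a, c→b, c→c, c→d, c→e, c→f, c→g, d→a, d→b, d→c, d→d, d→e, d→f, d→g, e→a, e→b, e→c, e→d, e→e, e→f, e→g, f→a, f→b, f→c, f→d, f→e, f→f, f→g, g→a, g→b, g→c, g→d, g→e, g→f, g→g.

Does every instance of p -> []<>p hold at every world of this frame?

The schema B characterises exactly the symmetric frames.
Symmetric: no — b R a but not a R b.

No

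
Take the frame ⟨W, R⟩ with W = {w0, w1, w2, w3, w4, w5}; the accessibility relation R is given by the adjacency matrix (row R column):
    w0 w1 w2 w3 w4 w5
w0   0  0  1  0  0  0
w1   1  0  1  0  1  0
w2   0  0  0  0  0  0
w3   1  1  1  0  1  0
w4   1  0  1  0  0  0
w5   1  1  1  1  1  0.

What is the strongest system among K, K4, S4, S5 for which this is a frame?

Transitive (axiom 4): yes — every two-step R-path is closed by a direct edge.
Reflexive (axiom T): no — w0 is not related to itself.
Euclidean (axiom 5): no — w1 R w0 and w1 R w4, but not w0 R w4.
So F validates K, K4; S4 would additionally require R to be reflexive. The strongest is K4.

K4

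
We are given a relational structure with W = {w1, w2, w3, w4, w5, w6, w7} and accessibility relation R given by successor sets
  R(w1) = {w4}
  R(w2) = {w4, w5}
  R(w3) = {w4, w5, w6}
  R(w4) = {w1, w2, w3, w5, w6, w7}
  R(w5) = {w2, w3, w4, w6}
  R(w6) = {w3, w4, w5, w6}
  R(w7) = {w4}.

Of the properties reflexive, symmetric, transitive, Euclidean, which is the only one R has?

symmetric

Reflexive: no — w1 is not related to itself.
Symmetric: yes — every pair in R has its reverse in R.
Transitive: no — w1 R w4 and w4 R w2, but not w1 R w2.
Euclidean: no — w4 R w1 and w4 R w2, but not w1 R w2.
Only symmetric holds.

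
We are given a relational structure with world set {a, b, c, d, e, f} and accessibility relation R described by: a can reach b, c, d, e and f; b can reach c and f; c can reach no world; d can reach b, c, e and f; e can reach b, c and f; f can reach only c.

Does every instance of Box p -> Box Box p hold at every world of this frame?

By correspondence theory, 4 is valid on a frame iff R is transitive.
Transitive: yes — every two-step R-path is closed by a direct edge.

Yes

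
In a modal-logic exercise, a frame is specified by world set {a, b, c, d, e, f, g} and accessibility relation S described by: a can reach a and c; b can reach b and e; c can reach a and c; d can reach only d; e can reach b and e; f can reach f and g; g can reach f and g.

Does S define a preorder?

Reflexive: yes — every world is S-related to itself.
Transitive: yes — every two-step S-path is closed by a direct edge.
So S is a preorder.

Yes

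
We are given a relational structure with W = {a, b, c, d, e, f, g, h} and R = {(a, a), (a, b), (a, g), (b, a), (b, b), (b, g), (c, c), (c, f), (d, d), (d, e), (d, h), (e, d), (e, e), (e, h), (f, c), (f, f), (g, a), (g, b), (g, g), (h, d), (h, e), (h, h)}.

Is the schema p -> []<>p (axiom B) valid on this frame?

By correspondence theory, B is valid on a frame iff R is symmetric.
Symmetric: yes — every pair in R has its reverse in R.

Yes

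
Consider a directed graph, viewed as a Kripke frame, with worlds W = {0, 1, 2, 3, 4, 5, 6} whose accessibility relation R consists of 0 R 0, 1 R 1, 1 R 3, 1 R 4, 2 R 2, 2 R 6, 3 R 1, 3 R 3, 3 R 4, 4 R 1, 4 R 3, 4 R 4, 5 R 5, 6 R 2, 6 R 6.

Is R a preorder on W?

Yes

Reflexive: yes — every world is R-related to itself.
Transitive: yes — every two-step R-path is closed by a direct edge.
So R is a preorder.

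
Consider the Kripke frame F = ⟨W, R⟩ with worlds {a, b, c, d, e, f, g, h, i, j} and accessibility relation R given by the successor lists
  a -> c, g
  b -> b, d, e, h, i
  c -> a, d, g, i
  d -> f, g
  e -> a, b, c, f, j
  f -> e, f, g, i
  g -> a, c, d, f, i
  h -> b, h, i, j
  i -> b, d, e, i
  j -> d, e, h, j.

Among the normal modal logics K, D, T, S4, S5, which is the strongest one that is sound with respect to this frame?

Serial (axiom D): yes — every world has a successor (e.g. a R c).
Reflexive (axiom T): no — a is not related to itself.
Transitive (axiom 4): no — a R c and c R d, but not a R d.
Euclidean (axiom 5): no — b R d and b R e, but not d R e.
So F validates K, D; T would additionally require R to be reflexive. The strongest is D.

D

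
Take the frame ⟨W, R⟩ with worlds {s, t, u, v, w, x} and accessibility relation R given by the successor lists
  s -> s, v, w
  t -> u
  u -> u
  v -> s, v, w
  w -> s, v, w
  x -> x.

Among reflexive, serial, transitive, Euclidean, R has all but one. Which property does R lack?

reflexive

Reflexive: no — t is not related to itself.
Serial: yes — every world has a successor (e.g. s R s).
Transitive: yes — every two-step R-path is closed by a direct edge.
Euclidean: yes — any two successors of a common world are R-related.
Only reflexive fails.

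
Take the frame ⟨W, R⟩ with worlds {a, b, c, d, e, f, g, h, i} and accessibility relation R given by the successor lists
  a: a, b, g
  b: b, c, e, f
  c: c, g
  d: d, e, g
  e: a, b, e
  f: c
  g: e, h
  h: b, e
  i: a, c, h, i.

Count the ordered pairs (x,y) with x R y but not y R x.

16

Enumerating: (a,b), (a,g), (b,c), (b,f), (c,g), (d,e), (d,g), (e,a), (f,c), (g,e), (g,h), (h,b), (h,e), (i,a), (i,c), (i,h).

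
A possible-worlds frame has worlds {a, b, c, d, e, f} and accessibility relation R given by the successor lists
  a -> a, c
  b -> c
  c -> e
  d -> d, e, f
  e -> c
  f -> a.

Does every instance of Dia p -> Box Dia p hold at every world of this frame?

No

The schema 5 characterises exactly the Euclidean frames.
Euclidean: no — d R e and d R f, but not e R f.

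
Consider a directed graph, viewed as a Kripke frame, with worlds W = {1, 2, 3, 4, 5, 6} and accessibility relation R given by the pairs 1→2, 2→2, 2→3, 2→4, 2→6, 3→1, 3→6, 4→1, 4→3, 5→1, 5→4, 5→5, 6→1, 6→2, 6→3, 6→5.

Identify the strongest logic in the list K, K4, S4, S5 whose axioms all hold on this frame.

Transitive (axiom 4): no — 1 R 2 and 2 R 3, but not 1 R 3.
Reflexive (axiom T): no — 1 is not related to itself.
Euclidean (axiom 5): no — 2 R 3 and 2 R 4, but not 3 R 4.
So F validates K; K4 would additionally require R to be transitive. The strongest is K.

K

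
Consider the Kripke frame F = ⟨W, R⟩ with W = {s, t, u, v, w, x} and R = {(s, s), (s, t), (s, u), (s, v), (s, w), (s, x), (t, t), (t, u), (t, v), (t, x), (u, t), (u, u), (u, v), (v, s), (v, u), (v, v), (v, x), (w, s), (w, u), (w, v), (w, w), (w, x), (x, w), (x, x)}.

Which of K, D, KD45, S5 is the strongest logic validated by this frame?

Serial (axiom D): yes — every world has a successor (e.g. s R s).
Euclidean (axiom 5): no — s R t and s R w, but not t R w.
Transitive (axiom 4): no — t R v and v R s, but not t R s.
Reflexive (axiom T): yes — every world is R-related to itself.
So F validates K, D; KD45 would additionally require R to be Euclidean and transitive. The strongest is D.

D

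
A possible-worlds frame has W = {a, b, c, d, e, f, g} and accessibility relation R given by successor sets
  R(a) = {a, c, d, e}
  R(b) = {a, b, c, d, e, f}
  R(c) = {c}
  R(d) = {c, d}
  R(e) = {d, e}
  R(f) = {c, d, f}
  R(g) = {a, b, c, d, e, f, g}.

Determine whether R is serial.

Serial: yes — every world has a successor (e.g. a R a).

Yes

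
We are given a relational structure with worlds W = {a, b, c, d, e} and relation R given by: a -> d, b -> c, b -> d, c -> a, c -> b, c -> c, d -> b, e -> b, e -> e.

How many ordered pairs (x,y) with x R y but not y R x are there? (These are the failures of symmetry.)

Enumerating: (a,d), (c,a), (e,b).

3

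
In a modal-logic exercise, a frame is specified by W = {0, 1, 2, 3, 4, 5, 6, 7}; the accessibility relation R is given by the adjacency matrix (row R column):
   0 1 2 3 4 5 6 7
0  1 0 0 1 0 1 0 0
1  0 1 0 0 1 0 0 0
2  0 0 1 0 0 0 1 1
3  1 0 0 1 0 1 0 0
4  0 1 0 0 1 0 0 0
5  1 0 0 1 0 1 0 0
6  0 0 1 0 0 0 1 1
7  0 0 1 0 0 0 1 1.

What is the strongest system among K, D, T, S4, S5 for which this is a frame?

Serial (axiom D): yes — every world has a successor (e.g. 0 R 0).
Reflexive (axiom T): yes — every world is R-related to itself.
Transitive (axiom 4): yes — every two-step R-path is closed by a direct edge.
Euclidean (axiom 5): yes — any two successors of a common world are R-related.
So F validates K, D, T, S4, S5. The strongest is S5.

S5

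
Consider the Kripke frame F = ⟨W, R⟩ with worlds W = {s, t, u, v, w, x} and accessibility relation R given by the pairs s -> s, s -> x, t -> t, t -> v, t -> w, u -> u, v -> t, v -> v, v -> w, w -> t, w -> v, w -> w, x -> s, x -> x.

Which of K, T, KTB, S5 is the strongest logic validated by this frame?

S5

Reflexive (axiom T): yes — every world is R-related to itself.
Symmetric (axiom B): yes — every pair in R has its reverse in R.
Euclidean (axiom 5): yes — any two successors of a common world are R-related.
So F validates K, T, KTB, S5. The strongest is S5.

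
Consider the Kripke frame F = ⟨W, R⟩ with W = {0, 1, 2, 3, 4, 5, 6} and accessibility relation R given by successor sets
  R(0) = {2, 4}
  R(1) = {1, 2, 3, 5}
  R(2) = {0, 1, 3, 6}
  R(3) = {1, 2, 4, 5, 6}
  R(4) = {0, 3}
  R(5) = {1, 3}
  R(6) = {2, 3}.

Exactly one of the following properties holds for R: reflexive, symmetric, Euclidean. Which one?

symmetric

Reflexive: no — 0 is not related to itself.
Symmetric: yes — every pair in R has its reverse in R.
Euclidean: no — 0 R 2 and 0 R 4, but not 2 R 4.
Only symmetric holds.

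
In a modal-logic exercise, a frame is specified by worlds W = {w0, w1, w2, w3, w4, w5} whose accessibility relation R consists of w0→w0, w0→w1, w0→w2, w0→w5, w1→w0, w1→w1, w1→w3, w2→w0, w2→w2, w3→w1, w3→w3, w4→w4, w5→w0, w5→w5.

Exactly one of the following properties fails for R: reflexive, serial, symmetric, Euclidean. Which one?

Euclidean

Reflexive: yes — every world is R-related to itself.
Serial: yes — every world has a successor (e.g. w0 R w0).
Symmetric: yes — every pair in R has its reverse in R.
Euclidean: no — w0 R w1 and w0 R w2, but not w1 R w2.
Only Euclidean fails.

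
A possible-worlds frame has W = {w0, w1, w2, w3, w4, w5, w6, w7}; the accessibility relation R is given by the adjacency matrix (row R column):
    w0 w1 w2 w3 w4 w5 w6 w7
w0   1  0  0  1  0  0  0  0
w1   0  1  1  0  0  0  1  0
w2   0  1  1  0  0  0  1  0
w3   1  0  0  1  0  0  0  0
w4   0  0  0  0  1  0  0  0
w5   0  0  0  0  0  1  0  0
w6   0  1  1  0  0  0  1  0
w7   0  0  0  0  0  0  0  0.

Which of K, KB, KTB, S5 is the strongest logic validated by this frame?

KB

Symmetric (axiom B): yes — every pair in R has its reverse in R.
Reflexive (axiom T): no — w7 is not related to itself.
Euclidean (axiom 5): yes — any two successors of a common world are R-related.
So F validates K, KB; KTB would additionally require R to be reflexive. The strongest is KB.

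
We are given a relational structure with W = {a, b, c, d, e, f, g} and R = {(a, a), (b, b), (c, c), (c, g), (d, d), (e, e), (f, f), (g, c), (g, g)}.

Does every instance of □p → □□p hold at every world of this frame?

By correspondence theory, 4 is valid on a frame iff R is transitive.
Transitive: yes — every two-step R-path is closed by a direct edge.

Yes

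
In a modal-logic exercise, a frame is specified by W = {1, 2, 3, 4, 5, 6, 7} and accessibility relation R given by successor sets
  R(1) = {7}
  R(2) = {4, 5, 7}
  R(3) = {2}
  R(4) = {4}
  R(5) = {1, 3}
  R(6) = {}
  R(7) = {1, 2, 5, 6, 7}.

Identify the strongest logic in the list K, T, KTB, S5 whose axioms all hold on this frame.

Reflexive (axiom T): no — 1 is not related to itself.
Symmetric (axiom B): no — 2 R 4 but not 4 R 2.
Euclidean (axiom 5): no — 2 R 4 and 2 R 5, but not 4 R 5.
So F validates K; T would additionally require R to be reflexive. The strongest is K.

K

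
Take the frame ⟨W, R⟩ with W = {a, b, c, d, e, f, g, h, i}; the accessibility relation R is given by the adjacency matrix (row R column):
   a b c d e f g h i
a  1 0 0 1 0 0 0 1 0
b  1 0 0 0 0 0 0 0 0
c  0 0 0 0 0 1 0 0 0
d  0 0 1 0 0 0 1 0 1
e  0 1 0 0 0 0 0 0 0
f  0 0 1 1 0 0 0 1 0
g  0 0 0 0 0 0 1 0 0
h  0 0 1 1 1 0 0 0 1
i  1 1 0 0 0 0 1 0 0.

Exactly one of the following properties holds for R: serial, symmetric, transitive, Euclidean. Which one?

Serial: yes — every world has a successor (e.g. a R a).
Symmetric: no — a R d but not d R a.
Transitive: no — a R d and d R c, but not a R c.
Euclidean: no — a R d and a R h, but not d R h.
Only serial holds.

serial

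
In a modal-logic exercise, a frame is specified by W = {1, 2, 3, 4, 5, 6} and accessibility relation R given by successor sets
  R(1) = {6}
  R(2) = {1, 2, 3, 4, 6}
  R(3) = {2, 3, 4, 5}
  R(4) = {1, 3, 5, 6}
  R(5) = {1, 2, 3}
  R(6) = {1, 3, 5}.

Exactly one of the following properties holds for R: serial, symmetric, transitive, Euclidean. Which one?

Serial: yes — every world has a successor (e.g. 1 R 6).
Symmetric: no — 2 R 1 but not 1 R 2.
Transitive: no — 1 R 6 and 6 R 3, but not 1 R 3.
Euclidean: no — 2 R 1 and 2 R 3, but not 1 R 3.
Only serial holds.

serial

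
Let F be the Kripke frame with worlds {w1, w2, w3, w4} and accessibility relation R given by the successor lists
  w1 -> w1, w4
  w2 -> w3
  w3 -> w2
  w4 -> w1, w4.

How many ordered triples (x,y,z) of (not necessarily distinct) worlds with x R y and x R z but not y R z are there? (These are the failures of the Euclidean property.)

Enumerating: (w2,w3,w3), (w3,w2,w2).

2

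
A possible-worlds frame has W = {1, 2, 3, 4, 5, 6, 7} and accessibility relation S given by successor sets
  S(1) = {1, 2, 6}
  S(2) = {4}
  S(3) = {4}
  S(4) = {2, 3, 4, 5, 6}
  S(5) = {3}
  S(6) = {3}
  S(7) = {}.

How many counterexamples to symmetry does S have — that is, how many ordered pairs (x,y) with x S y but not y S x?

Enumerating: (1,2), (1,6), (4,5), (4,6), (5,3), (6,3).

6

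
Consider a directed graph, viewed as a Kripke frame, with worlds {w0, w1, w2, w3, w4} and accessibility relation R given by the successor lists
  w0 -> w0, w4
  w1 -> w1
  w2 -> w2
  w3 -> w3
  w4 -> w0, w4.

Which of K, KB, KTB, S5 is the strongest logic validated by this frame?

S5

Symmetric (axiom B): yes — every pair in R has its reverse in R.
Reflexive (axiom T): yes — every world is R-related to itself.
Euclidean (axiom 5): yes — any two successors of a common world are R-related.
So F validates K, KB, KTB, S5. The strongest is S5.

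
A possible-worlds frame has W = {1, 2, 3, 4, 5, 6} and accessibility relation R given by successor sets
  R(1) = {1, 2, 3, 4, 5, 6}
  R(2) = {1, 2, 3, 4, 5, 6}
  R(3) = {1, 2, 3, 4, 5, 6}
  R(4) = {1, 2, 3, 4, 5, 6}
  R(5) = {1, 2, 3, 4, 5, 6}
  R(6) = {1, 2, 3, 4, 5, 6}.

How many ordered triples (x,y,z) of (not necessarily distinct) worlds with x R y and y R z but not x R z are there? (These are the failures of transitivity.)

0

R is transitive; there are no such tuples.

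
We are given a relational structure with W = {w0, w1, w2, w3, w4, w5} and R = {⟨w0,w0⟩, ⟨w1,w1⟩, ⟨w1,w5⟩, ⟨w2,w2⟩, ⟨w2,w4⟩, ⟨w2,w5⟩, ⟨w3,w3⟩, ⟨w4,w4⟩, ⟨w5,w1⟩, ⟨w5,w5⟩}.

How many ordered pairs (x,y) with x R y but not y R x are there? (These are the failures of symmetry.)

Enumerating: (w2,w4), (w2,w5).

2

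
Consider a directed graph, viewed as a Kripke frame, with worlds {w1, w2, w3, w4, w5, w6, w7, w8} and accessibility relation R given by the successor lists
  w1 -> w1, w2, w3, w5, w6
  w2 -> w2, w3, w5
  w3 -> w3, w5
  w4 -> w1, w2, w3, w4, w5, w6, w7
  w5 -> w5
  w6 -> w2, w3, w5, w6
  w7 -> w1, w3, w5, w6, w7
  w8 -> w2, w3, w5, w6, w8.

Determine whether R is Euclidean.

Euclidean: no — w1 R w2 and w1 R w6, but not w2 R w6.

No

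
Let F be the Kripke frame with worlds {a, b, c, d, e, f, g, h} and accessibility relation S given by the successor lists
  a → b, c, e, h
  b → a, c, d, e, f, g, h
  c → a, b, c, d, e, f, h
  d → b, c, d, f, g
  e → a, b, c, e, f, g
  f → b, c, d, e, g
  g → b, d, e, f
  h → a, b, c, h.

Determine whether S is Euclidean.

No

Euclidean: no — a S e and a S h, but not e S h.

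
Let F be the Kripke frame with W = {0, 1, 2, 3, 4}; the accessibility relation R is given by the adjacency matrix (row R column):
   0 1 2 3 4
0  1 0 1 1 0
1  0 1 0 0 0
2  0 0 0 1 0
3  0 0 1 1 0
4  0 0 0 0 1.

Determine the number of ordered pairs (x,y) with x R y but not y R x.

2

Enumerating: (0,2), (0,3).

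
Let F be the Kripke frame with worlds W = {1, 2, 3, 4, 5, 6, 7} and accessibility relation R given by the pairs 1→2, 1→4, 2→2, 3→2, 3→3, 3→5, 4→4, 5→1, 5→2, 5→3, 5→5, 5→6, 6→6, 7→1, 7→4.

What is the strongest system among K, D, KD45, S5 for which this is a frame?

Serial (axiom D): yes — every world has a successor (e.g. 1 R 2).
Euclidean (axiom 5): no — 1 R 2 and 1 R 4, but not 2 R 4.
Transitive (axiom 4): no — 3 R 5 and 5 R 1, but not 3 R 1.
Reflexive (axiom T): no — 1 is not related to itself.
So F validates K, D; KD45 would additionally require R to be Euclidean and transitive. The strongest is D.

D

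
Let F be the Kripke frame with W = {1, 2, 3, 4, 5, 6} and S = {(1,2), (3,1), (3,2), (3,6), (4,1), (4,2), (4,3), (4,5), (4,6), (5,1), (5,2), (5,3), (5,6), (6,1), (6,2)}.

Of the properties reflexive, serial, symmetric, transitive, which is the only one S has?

transitive

Reflexive: no — 1 is not related to itself.
Serial: no — 2 has no S-successor.
Symmetric: no — 1 S 2 but not 2 S 1.
Transitive: yes — every two-step S-path is closed by a direct edge.
Only transitive holds.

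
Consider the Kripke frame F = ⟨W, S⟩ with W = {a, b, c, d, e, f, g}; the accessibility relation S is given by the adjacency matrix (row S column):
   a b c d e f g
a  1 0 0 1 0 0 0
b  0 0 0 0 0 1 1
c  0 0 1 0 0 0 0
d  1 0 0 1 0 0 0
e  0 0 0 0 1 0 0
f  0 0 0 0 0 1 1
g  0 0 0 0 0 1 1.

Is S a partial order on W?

No

Reflexive: no — b is not related to itself.
Transitive: yes — every two-step S-path is closed by a direct edge.
Antisymmetric: no — a S d and d S a with a ≠ d.
So S is not a partial order.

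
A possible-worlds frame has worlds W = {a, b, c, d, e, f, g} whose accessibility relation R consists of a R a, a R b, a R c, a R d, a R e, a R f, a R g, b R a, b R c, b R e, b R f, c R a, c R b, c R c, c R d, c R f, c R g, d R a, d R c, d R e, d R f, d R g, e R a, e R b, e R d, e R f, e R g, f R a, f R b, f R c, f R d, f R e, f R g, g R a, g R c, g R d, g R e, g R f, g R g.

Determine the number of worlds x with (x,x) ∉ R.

4

Enumerating: b, d, e, f.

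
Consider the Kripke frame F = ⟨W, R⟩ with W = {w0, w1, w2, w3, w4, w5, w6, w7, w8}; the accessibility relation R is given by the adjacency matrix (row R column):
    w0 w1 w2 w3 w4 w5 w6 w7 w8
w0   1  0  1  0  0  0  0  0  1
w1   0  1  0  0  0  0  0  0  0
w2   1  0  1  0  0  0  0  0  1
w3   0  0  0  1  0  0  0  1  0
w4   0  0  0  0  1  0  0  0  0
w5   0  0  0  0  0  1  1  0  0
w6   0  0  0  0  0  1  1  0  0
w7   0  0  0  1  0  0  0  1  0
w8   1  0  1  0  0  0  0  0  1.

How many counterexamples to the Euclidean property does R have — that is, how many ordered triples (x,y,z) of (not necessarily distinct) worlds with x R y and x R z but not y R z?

R is Euclidean; there are no such tuples.

0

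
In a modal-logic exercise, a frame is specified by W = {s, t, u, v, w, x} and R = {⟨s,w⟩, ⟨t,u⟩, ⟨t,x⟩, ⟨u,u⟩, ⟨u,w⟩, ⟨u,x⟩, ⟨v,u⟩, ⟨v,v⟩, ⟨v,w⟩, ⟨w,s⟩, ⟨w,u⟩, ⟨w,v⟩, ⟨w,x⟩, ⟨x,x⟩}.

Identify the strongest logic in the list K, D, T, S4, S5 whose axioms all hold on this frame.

D

Serial (axiom D): yes — every world has a successor (e.g. s R w).
Reflexive (axiom T): no — s is not related to itself.
Transitive (axiom 4): no — s R w and w R u, but not s R u.
Euclidean (axiom 5): no — t R x and t R u, but not x R u.
So F validates K, D; T would additionally require R to be reflexive. The strongest is D.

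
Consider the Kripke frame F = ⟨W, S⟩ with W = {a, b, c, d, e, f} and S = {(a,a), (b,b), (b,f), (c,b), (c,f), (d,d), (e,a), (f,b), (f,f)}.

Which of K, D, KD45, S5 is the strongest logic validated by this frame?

KD45

Serial (axiom D): yes — every world has a successor (e.g. a S a).
Euclidean (axiom 5): yes — any two successors of a common world are S-related.
Transitive (axiom 4): yes — every two-step S-path is closed by a direct edge.
Reflexive (axiom T): no — c is not related to itself.
So F validates K, D, KD45; S5 would additionally require S to be reflexive. The strongest is KD45.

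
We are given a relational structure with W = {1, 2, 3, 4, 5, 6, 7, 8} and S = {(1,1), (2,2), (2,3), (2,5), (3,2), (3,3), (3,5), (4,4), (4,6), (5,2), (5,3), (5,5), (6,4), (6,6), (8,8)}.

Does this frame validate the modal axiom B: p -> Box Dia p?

Yes

Axiom B corresponds to the accessibility relation being symmetric.
Symmetric: yes — every pair in S has its reverse in S.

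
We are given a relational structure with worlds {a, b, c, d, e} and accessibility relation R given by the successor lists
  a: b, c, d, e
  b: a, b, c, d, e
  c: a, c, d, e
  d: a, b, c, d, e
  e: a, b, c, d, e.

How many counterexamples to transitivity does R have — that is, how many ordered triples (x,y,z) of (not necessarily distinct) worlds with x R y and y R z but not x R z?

Enumerating: (a,b,a), (a,c,a), (a,d,a), (a,e,a), (c,a,b), (c,d,b), (c,e,b).

7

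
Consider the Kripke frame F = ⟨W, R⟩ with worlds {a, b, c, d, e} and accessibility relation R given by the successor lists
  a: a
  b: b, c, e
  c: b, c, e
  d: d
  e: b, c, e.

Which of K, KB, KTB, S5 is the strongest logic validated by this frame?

Symmetric (axiom B): yes — every pair in R has its reverse in R.
Reflexive (axiom T): yes — every world is R-related to itself.
Euclidean (axiom 5): yes — any two successors of a common world are R-related.
So F validates K, KB, KTB, S5. The strongest is S5.

S5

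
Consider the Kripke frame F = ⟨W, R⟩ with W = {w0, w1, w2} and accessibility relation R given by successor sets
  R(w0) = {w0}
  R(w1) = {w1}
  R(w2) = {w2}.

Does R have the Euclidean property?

Yes

Euclidean: yes — any two successors of a common world are R-related.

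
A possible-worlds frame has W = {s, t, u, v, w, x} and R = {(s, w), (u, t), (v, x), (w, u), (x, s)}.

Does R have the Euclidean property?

No

Euclidean: no — s R w and s R w, but not w R w.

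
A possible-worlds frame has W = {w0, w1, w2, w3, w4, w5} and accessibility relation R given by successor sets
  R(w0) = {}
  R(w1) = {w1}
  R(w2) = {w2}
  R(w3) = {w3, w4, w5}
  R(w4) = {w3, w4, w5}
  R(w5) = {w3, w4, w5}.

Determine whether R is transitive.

Transitive: yes — every two-step R-path is closed by a direct edge.

Yes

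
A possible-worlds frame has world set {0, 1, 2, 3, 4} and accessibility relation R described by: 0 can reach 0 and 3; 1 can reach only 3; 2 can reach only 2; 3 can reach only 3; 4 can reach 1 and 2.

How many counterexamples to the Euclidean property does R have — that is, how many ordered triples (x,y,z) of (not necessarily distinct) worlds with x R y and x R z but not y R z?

Enumerating: (0,3,0), (4,1,1), (4,1,2), (4,2,1).

4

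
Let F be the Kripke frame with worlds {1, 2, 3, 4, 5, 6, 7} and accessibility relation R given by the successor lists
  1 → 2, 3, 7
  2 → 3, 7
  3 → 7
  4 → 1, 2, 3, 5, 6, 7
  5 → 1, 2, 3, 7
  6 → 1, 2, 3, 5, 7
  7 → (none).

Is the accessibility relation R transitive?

Transitive: yes — every two-step R-path is closed by a direct edge.

Yes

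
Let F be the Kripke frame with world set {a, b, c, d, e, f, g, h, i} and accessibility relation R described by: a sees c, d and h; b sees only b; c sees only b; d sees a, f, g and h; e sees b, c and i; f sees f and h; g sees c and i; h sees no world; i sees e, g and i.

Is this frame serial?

Serial: no — h has no R-successor.

No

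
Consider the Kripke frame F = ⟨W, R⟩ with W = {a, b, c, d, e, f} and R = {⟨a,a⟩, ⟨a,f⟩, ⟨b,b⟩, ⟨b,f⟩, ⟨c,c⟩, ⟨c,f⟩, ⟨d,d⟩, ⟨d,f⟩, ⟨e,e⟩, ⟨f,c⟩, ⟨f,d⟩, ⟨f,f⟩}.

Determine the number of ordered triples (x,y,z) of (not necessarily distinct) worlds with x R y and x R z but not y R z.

4

Enumerating: (a,f,a), (b,f,b), (f,c,d), (f,d,c).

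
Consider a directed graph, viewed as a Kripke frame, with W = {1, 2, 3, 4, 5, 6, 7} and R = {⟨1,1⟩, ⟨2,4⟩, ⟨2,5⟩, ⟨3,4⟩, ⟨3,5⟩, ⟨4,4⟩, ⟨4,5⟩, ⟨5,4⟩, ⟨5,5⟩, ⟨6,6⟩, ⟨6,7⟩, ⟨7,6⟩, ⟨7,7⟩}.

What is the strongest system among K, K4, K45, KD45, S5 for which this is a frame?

Transitive (axiom 4): yes — every two-step R-path is closed by a direct edge.
Euclidean (axiom 5): yes — any two successors of a common world are R-related.
Serial (axiom D): yes — every world has a successor (e.g. 1 R 1).
Reflexive (axiom T): no — 2 is not related to itself.
So F validates K, K4, K45, KD45; S5 would additionally require R to be reflexive. The strongest is KD45.

KD45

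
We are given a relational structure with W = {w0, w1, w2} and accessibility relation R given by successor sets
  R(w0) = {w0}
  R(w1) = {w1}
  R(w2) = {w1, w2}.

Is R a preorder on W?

Reflexive: yes — every world is R-related to itself.
Transitive: yes — every two-step R-path is closed by a direct edge.
So R is a preorder.

Yes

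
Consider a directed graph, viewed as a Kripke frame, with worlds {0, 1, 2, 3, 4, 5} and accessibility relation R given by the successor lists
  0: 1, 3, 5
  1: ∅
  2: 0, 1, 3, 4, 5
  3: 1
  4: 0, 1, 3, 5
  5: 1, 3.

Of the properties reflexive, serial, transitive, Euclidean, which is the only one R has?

transitive

Reflexive: no — 0 is not related to itself.
Serial: no — 1 has no R-successor.
Transitive: yes — every two-step R-path is closed by a direct edge.
Euclidean: no — 0 R 1 and 0 R 3, but not 1 R 3.
Only transitive holds.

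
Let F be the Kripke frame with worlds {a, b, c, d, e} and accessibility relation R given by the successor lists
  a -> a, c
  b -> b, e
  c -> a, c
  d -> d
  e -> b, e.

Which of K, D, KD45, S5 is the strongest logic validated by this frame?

Serial (axiom D): yes — every world has a successor (e.g. a R a).
Euclidean (axiom 5): yes — any two successors of a common world are R-related.
Transitive (axiom 4): yes — every two-step R-path is closed by a direct edge.
Reflexive (axiom T): yes — every world is R-related to itself.
So F validates K, D, KD45, S5. The strongest is S5.

S5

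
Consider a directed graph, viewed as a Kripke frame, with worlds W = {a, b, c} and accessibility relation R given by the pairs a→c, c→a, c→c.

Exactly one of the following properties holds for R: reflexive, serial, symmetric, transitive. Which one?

Reflexive: no — a is not related to itself.
Serial: no — b has no R-successor.
Symmetric: yes — every pair in R has its reverse in R.
Transitive: no — a R c and c R a, but not a R a.
Only symmetric holds.

symmetric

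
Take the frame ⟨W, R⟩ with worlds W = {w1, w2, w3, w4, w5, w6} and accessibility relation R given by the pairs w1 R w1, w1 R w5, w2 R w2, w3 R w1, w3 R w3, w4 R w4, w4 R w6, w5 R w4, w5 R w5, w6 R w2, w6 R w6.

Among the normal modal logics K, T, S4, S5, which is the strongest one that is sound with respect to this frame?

T

Reflexive (axiom T): yes — every world is R-related to itself.
Transitive (axiom 4): no — w1 R w5 and w5 R w4, but not w1 R w4.
Euclidean (axiom 5): no — w1 R w5 and w1 R w1, but not w5 R w1.
So F validates K, T; S4 would additionally require R to be transitive. The strongest is T.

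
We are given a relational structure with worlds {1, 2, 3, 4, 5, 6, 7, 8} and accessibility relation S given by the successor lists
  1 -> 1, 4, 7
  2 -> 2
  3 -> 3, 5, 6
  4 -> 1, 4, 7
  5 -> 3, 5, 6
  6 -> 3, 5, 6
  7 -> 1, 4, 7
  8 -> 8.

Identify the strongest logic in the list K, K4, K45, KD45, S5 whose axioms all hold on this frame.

S5

Transitive (axiom 4): yes — every two-step S-path is closed by a direct edge.
Euclidean (axiom 5): yes — any two successors of a common world are S-related.
Serial (axiom D): yes — every world has a successor (e.g. 1 S 1).
Reflexive (axiom T): yes — every world is S-related to itself.
So F validates K, K4, K45, KD45, S5. The strongest is S5.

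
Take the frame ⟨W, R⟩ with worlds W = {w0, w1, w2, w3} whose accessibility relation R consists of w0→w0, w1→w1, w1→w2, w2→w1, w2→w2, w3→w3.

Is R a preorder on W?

Yes

Reflexive: yes — every world is R-related to itself.
Transitive: yes — every two-step R-path is closed by a direct edge.
So R is a preorder.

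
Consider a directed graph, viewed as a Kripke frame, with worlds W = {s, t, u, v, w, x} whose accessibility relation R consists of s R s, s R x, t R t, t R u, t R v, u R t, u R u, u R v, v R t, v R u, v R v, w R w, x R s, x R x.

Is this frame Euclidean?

Yes

Euclidean: yes — any two successors of a common world are R-related.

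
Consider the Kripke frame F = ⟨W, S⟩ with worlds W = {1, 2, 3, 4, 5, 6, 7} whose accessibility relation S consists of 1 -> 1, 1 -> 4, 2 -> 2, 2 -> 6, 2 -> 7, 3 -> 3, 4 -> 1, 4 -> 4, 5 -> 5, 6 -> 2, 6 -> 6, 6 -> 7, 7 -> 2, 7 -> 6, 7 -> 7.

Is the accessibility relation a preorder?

Reflexive: yes — every world is S-related to itself.
Transitive: yes — every two-step S-path is closed by a direct edge.
So S is a preorder.

Yes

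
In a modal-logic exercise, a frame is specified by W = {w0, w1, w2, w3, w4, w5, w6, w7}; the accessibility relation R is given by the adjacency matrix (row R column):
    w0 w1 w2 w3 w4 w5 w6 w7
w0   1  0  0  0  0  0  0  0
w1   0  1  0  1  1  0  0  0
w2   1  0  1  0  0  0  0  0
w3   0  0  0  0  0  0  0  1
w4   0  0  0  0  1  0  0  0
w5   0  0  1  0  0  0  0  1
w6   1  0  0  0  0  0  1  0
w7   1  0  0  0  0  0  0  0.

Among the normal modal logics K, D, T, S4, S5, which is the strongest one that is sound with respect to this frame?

Serial (axiom D): yes — every world has a successor (e.g. w0 R w0).
Reflexive (axiom T): no — w3 is not related to itself.
Transitive (axiom 4): no — w1 R w3 and w3 R w7, but not w1 R w7.
Euclidean (axiom 5): no — w1 R w3 and w1 R w4, but not w3 R w4.
So F validates K, D; T would additionally require R to be reflexive. The strongest is D.

D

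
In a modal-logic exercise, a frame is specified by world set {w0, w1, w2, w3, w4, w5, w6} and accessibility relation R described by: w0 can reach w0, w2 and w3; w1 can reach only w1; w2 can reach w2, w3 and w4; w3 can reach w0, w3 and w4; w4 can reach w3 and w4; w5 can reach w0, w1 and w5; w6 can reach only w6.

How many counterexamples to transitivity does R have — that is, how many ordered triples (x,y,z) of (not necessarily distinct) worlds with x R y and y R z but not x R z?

7

Enumerating: (w0,w2,w4), (w0,w3,w4), (w2,w3,w0), (w3,w0,w2), (w4,w3,w0), (w5,w0,w2), (w5,w0,w3).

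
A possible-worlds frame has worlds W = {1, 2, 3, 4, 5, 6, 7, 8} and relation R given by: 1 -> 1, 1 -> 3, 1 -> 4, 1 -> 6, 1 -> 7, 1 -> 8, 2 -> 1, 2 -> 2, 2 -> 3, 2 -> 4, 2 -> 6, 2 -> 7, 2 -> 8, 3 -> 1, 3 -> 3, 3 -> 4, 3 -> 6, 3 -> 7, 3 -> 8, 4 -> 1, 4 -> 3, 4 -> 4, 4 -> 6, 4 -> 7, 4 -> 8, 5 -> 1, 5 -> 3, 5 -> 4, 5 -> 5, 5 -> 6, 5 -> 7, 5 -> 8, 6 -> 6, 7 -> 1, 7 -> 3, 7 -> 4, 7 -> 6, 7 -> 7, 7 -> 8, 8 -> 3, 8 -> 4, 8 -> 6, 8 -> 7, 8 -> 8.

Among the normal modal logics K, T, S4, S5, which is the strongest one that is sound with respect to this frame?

T

Reflexive (axiom T): yes — every world is R-related to itself.
Transitive (axiom 4): no — 8 R 3 and 3 R 1, but not 8 R 1.
Euclidean (axiom 5): no — 1 R 6 and 1 R 3, but not 6 R 3.
So F validates K, T; S4 would additionally require R to be transitive. The strongest is T.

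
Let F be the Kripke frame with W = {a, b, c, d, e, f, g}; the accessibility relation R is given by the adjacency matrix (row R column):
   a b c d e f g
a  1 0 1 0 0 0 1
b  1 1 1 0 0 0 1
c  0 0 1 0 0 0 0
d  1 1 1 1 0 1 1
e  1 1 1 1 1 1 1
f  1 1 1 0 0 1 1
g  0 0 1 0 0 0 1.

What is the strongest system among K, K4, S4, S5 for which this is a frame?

Transitive (axiom 4): yes — every two-step R-path is closed by a direct edge.
Reflexive (axiom T): yes — every world is R-related to itself.
Euclidean (axiom 5): no — a R c and a R g, but not c R g.
So F validates K, K4, S4; S5 would additionally require R to be Euclidean. The strongest is S4.

S4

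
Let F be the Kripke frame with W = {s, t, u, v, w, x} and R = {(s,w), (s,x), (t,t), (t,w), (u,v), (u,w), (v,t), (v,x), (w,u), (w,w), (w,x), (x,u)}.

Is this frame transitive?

Transitive: no — s R w and w R u, but not s R u.

No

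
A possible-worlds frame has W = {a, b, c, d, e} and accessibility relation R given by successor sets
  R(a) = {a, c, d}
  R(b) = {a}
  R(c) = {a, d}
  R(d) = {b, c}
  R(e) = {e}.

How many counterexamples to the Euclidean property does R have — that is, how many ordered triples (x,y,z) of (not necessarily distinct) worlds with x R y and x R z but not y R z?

9

Enumerating: (a,c,c), (a,d,a), (a,d,d), (c,d,a), (c,d,d), (d,b,b), (d,b,c), (d,c,b), (d,c,c).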